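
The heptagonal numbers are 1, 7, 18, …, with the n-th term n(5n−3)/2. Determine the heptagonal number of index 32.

32·(5·32 − 3)/2 = 32·157/2 = 2512.

2512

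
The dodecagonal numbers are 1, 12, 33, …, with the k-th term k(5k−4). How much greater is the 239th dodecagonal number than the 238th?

Consecutive dodecagonal numbers differ by 10n − 9: here 10·239 − 9 = 2381.

2381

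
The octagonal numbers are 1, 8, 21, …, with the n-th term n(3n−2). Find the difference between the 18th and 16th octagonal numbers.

200

18·(3·18 − 2) = 936 and 16·(3·16 − 2) = 736.
Difference: 936 − 736 = 200.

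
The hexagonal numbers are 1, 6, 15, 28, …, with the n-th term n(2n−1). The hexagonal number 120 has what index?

Set n(2n−1) = 120, giving 2n² − n − 120 = 0.
So n = (1 + 31) / 4 = 32/4 = 8.
Check: 8·(2·8 − 1) = 120. ✓

8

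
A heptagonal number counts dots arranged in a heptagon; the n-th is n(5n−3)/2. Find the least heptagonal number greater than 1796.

1918

Solve n(5n−3)/2 > 1796 for integer n.
The largest n with value ≤ 1796 is 27 (since 1782 ≤ 1796 < 1918), so the first above is n = 28, value 1918.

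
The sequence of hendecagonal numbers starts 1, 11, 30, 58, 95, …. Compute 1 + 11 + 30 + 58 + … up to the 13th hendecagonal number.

3367

Σ i(9i−7)/2 = (9Σi² − 7Σi) / 2 over i = 1..13.
Σi = 91 and Σi² = 819.
(9·819 − 7·91) / 2 = 6734/2 = 3367.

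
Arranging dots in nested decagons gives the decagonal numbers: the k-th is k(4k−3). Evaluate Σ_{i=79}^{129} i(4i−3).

Σ i(4i−3) = 4Σi² − 3Σi over i = 79..129.
Σi = 8385 − 3081 = 5304 and Σi² = 723905 − 161239 = 562666.
4·562666 − 3·5304 = 2234752.

2234752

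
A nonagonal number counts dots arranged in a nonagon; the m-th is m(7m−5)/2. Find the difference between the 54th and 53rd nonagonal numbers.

Consecutive nonagonal numbers differ by 7n − 6: here 7·54 − 6 = 372.

372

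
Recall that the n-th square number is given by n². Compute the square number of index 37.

1369

The 37th square number is n² with n = 37.
37² = 1369.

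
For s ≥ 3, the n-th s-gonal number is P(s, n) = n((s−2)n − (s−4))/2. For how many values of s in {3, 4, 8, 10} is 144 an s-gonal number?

1

s = 3: P(3, 16) = 136 and P(3, 17) = 153; 144 is not s-gonal.
s = 4: P(4, 12) = 144. ✓
s = 8: P(8, 7) = 133 and P(8, 8) = 176; 144 is not s-gonal.
s = 10: P(10, 6) = 126 and P(10, 7) = 175; 144 is not s-gonal.
Hits: s ∈ {4} → 1.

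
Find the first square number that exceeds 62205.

Solve n² > 62205 for integer n.
The largest n with value ≤ 62205 is 249 (since 62001 ≤ 62205 < 62500), so the first above is n = 250, value 62500.

62500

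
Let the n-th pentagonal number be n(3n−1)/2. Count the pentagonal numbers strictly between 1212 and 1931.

8

The n-th pentagonal number is n(3n−1)/2.
Smallest index with value > 1212: n = 29 (giving 1247).
Largest index with value < 1931: n = 36 (giving 1926).
Indices 29 through 36: 8 terms.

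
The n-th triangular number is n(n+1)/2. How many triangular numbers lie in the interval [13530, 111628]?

309

The n-th triangular number is n(n+1)/2.
Smallest index with value ≥ 13530: n = 164 (giving 13530).
Largest index with value ≤ 111628: n = 472 (giving 111628).
Indices 164 through 472: 309 terms.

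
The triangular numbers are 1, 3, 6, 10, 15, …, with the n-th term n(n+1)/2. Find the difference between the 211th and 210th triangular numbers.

211

Consecutive triangular numbers differ by n: T_{211} − T_{210} = 211.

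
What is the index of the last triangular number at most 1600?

56

Solve n(n+1)/2 ≤ 1600 for integer n.
n = 56 gives 1596 ≤ 1600, while n = 57 gives 1653 > 1600; so the answer is index 56.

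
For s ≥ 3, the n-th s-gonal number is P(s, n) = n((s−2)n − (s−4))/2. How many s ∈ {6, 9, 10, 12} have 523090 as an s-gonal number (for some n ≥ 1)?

s = 6: P(6, 511) = 521731 and P(6, 512) = 523776; 523090 is not s-gonal.
s = 9: P(9, 386) = 520521 and P(9, 387) = 523224; 523090 is not s-gonal.
s = 10: P(10, 362) = 523090. ✓
s = 12: P(12, 323) = 520353 and P(12, 324) = 523584; 523090 is not s-gonal.
Hits: s ∈ {10} → 1.

1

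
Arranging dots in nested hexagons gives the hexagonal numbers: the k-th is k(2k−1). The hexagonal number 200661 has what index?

317

Set n(2n−1) = 200661, giving 2n² − n − 200661 = 0.
The discriminant is 1 + 8·200661 = 1605289, and √1605289 = 1267.
So n = (1 + 1267) / 4 = 1268/4 = 317.
Check: 317·(2·317 − 1) = 200661. ✓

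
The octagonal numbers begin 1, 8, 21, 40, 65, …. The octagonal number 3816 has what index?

36

Set n(3n−2) = 3816, giving 3n² − 2n − 3816 = 0.
The discriminant is 4 + 12·3816 = 45796, and √45796 = 214.
So n = (2 + 214) / 6 = 216/6 = 36.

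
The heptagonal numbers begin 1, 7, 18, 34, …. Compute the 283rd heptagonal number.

283·(5·283 − 3)/2 = 283·1412/2 = 283·706 = 199798.

199798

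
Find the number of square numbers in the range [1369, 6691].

45

The n-th square number is n².
Smallest index with value ≥ 1369: n = 37 (giving 1369).
Largest index with value ≤ 6691: n = 81 (giving 6561).
Indices 37 through 81: 45 terms.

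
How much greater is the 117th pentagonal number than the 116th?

349

Consecutive pentagonal numbers differ by 3n − 2: here 3·117 − 2 = 349.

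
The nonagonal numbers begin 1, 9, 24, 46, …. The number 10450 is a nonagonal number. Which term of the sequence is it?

55

Set n(7n−5)/2 = 10450, giving 7n² − 5n − 20900 = 0.
The discriminant is 25 + 56·10450 = 585225, and √585225 = 765.
So n = (5 + 765) / 14 = 770/14 = 55.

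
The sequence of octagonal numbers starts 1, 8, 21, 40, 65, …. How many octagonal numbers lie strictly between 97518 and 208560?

The n-th octagonal number is n(3n−2).
Smallest index with value > 97518: n = 181 (giving 97921).
Largest index with value < 208560: n = 263 (giving 206981).
Indices 181 through 263: 83 terms.

83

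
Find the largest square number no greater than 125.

Solve n² ≤ 125 for integer n.
n = 11 gives 121 ≤ 125, while n = 12 gives 144 > 125; so the answer is 121.

121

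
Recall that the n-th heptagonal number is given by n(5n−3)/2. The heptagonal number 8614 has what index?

Set n(5n−3)/2 = 8614, giving 5n² − 3n − 17228 = 0.
The discriminant is 9 + 40·8614 = 344569, and √344569 = 587.
So n = (3 + 587) / 10 = 590/10 = 59.

59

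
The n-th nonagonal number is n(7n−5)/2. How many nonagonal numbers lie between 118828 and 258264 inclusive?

88

The n-th nonagonal number is n(7n−5)/2.
Smallest index with value ≥ 118828: n = 185 (giving 119325).
Largest index with value ≤ 258264: n = 272 (giving 258264).
Indices 185 through 272: 88 terms.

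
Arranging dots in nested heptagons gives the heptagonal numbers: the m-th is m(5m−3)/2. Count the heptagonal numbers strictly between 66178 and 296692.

The n-th heptagonal number is n(5n−3)/2.
Smallest index with value > 66178: n = 164 (giving 66994).
Largest index with value < 296692: n = 344 (giving 295324).
Indices 164 through 344: 181 terms.

181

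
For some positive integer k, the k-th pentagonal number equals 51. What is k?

Set n(3n−1)/2 = 51, giving 3n² − n − 102 = 0.
So n = (1 + 35) / 6 = 36/6 = 6.
Check: 6·(3·6 − 1)/2 = 51. ✓

6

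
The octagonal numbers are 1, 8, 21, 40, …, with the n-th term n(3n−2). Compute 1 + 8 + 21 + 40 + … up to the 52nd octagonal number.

141934

Σ i(3i−2) = 3Σi² − 2Σi over i = 1..52.
Σi = 1378 and Σi² = 48230.
3·48230 − 2·1378 = 141934.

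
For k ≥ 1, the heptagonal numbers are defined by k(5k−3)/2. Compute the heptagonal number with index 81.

The 81st heptagonal number is n(5n−3)/2 with n = 81.
81·(5·81 − 3)/2 = 81·402/2 = 81·201 = 16281.

16281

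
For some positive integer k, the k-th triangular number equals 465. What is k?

Set n(n+1)/2 = 465, giving n² + n − 930 = 0.
The discriminant is 1 + 8·465 = 3721, and √3721 = 61.
So n = (-1 + 61) / 2 = 60/2 = 30.

30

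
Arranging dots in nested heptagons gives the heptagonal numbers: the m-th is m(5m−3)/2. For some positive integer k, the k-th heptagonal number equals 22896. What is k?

Set n(5n−3)/2 = 22896, giving 5n² − 3n − 45792 = 0.
The discriminant is 9 + 40·22896 = 915849, and √915849 = 957.
So n = (3 + 957) / 10 = 960/10 = 96.

96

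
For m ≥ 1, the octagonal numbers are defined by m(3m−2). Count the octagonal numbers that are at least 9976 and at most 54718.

The n-th octagonal number is n(3n−2).
Smallest index with value ≥ 9976: n = 58 (giving 9976).
Largest index with value ≤ 54718: n = 135 (giving 54405).
Indices 58 through 135: 78 terms.

78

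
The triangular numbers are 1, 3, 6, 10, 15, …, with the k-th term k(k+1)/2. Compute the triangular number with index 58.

1711

58·59/2 = 3422/2 = 1711.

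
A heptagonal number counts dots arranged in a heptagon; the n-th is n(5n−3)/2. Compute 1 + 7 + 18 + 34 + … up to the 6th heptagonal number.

Σ i(5i−3)/2 = (5Σi² − 3Σi) / 2 over i = 1..6.
Σi = 21 and Σi² = 91.
(5·91 − 3·21) / 2 = 392/2 = 196.

196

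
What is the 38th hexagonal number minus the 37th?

Consecutive hexagonal numbers differ by 4n − 3: here 4·38 − 3 = 149.

149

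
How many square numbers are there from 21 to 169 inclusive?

The n-th square number is n².
Smallest index with value ≥ 21: n = 5 (giving 25).
Largest index with value ≤ 169: n = 13 (giving 169).
Indices 5 through 13: 9 terms.

9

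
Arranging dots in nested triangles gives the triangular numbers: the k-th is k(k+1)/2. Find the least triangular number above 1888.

Solve n(n+1)/2 > 1888 for integer n.
The largest n with value ≤ 1888 is 60 (since 1830 ≤ 1888 < 1891), so the first above is n = 61, value 1891.

1891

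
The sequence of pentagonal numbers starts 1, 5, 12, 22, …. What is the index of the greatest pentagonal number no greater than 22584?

Solve n(3n−1)/2 ≤ 22584 for integer n.
n = 122 gives 22265 ≤ 22584, while n = 123 gives 22632 > 22584; so the answer is index 122.

122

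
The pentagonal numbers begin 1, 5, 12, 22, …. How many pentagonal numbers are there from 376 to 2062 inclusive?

22

The n-th pentagonal number is n(3n−1)/2.
Smallest index with value ≥ 376: n = 16 (giving 376).
Largest index with value ≤ 2062: n = 37 (giving 2035).
Indices 16 through 37: 22 terms.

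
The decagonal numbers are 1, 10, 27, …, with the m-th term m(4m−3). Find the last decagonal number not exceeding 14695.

14220

Solve n(4n−3) ≤ 14695 for integer n.
n = 60 gives 14220 ≤ 14695, while n = 61 gives 14701 > 14695; so the answer is 14220.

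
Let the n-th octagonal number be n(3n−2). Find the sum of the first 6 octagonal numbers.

231

Σ i(3i−2) = 3Σi² − 2Σi over i = 1..6.
Σi = 21 and Σi² = 91.
3·91 − 2·21 = 231.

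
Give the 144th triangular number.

10440

The 144th triangular number is n(n+1)/2 with n = 144.
144·145/2 = 20880/2 = 10440.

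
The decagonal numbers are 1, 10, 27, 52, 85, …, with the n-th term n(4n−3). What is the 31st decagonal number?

The 31st decagonal number is n(4n−3) with n = 31.
31·(4·31 − 3) = 31·121 = 3751.

3751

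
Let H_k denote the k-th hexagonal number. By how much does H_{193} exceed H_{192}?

769

Consecutive hexagonal numbers differ by 4n − 3: here 4·193 − 3 = 769.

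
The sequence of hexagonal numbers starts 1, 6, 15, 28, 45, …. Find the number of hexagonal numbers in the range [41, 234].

7

The n-th hexagonal number is n(2n−1).
Smallest index with value ≥ 41: n = 5 (giving 45).
Largest index with value ≤ 234: n = 11 (giving 231).
Indices 5 through 11: 7 terms.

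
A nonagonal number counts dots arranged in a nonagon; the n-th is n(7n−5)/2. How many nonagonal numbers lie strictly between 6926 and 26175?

42

The n-th nonagonal number is n(7n−5)/2.
Smallest index with value > 6926: n = 45 (giving 6975).
Largest index with value < 26175: n = 86 (giving 25671).
Indices 45 through 86: 42 terms.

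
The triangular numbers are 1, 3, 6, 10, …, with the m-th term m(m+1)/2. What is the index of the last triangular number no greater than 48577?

Solve n(n+1)/2 ≤ 48577 for integer n.
n = 311 gives 48516 ≤ 48577, while n = 312 gives 48828 > 48577; so the answer is index 311.

311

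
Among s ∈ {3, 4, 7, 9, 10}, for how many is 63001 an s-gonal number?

1

s = 3: P(3, 354) = 62835 and P(3, 355) = 63190; 63001 is not s-gonal.
s = 4: P(4, 251) = 63001. ✓
s = 7: P(7, 159) = 62964 and P(7, 160) = 63760; 63001 is not s-gonal.
s = 9: P(9, 134) = 62511 and P(9, 135) = 63450; 63001 is not s-gonal.
s = 10: P(10, 125) = 62125 and P(10, 126) = 63126; 63001 is not s-gonal.
Hits: s ∈ {4} → 1.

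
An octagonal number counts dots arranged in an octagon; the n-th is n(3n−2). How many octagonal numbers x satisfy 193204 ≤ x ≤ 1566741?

469

The n-th octagonal number is n(3n−2).
Smallest index with value ≥ 193204: n = 255 (giving 194565).
Largest index with value ≤ 1566741: n = 723 (giving 1566741).
Indices 255 through 723: 469 terms.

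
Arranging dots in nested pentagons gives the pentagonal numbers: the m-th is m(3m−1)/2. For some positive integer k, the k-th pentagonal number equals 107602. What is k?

Set n(3n−1)/2 = 107602, giving 3n² − n − 215204 = 0.
The discriminant is 1 + 24·107602 = 2582449, and √2582449 = 1607.
So n = (1 + 1607) / 6 = 1608/6 = 268.
Check: 268·(3·268 − 1)/2 = 107602. ✓

268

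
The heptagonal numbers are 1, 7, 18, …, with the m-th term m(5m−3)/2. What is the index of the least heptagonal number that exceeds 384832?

393

Solve n(5n−3)/2 > 384832 for integer n.
The largest n with value ≤ 384832 is 392 (since 383572 ≤ 384832 < 385533), so the first above is n = 393, value 385533.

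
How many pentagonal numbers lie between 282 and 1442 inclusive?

18

The n-th pentagonal number is n(3n−1)/2.
Smallest index with value ≥ 282: n = 14 (giving 287).
Largest index with value ≤ 1442: n = 31 (giving 1426).
Indices 14 through 31: 18 terms.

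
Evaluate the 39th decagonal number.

5967

The 39th decagonal number is n(4n−3) with n = 39.
39·(4·39 − 3) = 39·153 = 5967.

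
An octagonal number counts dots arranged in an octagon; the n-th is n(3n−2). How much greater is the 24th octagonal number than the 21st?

24·(3·24 − 2) = 1680 and 21·(3·21 − 2) = 1281.
Difference: 1680 − 1281 = 399.

399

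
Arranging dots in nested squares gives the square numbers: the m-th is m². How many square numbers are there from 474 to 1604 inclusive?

19

The n-th square number is n².
Smallest index with value ≥ 474: n = 22 (giving 484).
Largest index with value ≤ 1604: n = 40 (giving 1600).
Indices 22 through 40: 19 terms.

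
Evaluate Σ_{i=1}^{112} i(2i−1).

Σ i(2i−1) = 2Σi² − Σi over i = 1..112.
Σi = 6328 and Σi² = 474600.
2·474600 − 1·6328 = 942872.

942872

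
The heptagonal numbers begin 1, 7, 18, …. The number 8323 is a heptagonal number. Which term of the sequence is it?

58

Set n(5n−3)/2 = 8323, giving 5n² − 3n − 16646 = 0.
So n = (3 + 577) / 10 = 580/10 = 58.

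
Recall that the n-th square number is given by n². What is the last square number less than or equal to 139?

121

Solve n² ≤ 139 for integer n.
n = 11 gives 121 ≤ 139, while n = 12 gives 144 > 139; so the answer is 121.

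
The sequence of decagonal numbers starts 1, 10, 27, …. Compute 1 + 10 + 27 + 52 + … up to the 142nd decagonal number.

Σ i(4i−3) = 4Σi² − 3Σi over i = 1..142.
Σi = 10153 and Σi² = 964535.
4·964535 − 3·10153 = 3827681.

3827681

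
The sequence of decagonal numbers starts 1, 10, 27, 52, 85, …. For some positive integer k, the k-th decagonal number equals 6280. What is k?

Set n(4n−3) = 6280, giving 4n² − 3n − 6280 = 0.
The discriminant is 9 + 16·6280 = 100489, and √100489 = 317.
So n = (3 + 317) / 8 = 320/8 = 40.

40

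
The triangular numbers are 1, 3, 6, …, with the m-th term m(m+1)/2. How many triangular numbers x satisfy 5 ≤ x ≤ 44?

The n-th triangular number is n(n+1)/2.
Smallest index with value ≥ 5: n = 3 (giving 6).
Largest index with value ≤ 44: n = 8 (giving 36).
Indices 3 through 8: 6 terms.

6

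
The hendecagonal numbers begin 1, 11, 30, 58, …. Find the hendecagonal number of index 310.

The 310th hendecagonal number is n(9n−7)/2 with n = 310.
310·(9·310 − 7)/2 = 310·2783/2 = 431365.

431365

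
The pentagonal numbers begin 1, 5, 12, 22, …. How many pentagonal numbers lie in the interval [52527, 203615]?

The n-th pentagonal number is n(3n−1)/2.
Smallest index with value ≥ 52527: n = 188 (giving 52922).
Largest index with value ≤ 203615: n = 368 (giving 202952).
Indices 188 through 368: 181 terms.

181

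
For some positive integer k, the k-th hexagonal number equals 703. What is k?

19

Set n(2n−1) = 703, giving 2n² − n − 703 = 0.
So n = (1 + 75) / 4 = 76/4 = 19.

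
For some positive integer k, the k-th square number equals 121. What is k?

We need n² = 121, so n = √121 = 11.
Check: 11² = 121. ✓

11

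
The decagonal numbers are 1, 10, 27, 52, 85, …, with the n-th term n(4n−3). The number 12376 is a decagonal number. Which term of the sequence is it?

56

Set n(4n−3) = 12376, giving 4n² − 3n − 12376 = 0.
So n = (3 + 445) / 8 = 448/8 = 56.
Check: 56·(4·56 − 3) = 12376. ✓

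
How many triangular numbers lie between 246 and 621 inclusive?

The n-th triangular number is n(n+1)/2.
Smallest index with value ≥ 246: n = 22 (giving 253).
Largest index with value ≤ 621: n = 34 (giving 595).
Indices 22 through 34: 13 terms.

13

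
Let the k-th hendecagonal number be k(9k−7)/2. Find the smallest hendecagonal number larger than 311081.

Solve n(9n−7)/2 > 311081 for integer n.
The largest n with value ≤ 311081 is 263 (since 310340 ≤ 311081 < 312708), so the first above is n = 264, value 312708.

312708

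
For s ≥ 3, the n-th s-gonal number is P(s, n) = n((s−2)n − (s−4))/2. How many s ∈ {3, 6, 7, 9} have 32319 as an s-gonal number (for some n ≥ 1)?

1

s = 3: P(3, 253) = 32131 and P(3, 254) = 32385; 32319 is not s-gonal.
s = 6: P(6, 127) = 32131 and P(6, 128) = 32640; 32319 is not s-gonal.
s = 7: P(7, 114) = 32319. ✓
s = 9: P(9, 96) = 32016 and P(9, 97) = 32689; 32319 is not s-gonal.
Hits: s ∈ {7} → 1.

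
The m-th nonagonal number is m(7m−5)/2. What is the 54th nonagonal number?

10071

The 54th nonagonal number is n(7n−5)/2 with n = 54.
54·(7·54 − 5)/2 = 54·373/2 = 10071.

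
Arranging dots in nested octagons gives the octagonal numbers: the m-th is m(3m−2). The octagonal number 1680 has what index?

24

Set n(3n−2) = 1680, giving 3n² − 2n − 1680 = 0.
The discriminant is 4 + 12·1680 = 20164, and √20164 = 142.
So n = (2 + 142) / 6 = 144/6 = 24.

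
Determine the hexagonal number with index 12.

The 12th hexagonal number is n(2n−1) with n = 12.
12·(2·12 − 1) = 12·23 = 276.

276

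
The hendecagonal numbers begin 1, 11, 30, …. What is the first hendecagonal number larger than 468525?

Solve n(9n−7)/2 > 468525 for integer n.
The largest n with value ≤ 468525 is 323 (since 468350 ≤ 468525 < 471258), so the first above is n = 324, value 471258.

471258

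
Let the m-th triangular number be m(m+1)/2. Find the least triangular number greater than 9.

Solve n(n+1)/2 > 9 for integer n.
The largest n with value ≤ 9 is 3 (since 6 ≤ 9 < 10), so the first above is n = 4, value 10.

10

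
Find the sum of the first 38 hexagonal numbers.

Σ i(2i−1) = 2Σi² − Σi over i = 1..38.
Σi = 741 and Σi² = 19019.
2·19019 − 1·741 = 37297.

37297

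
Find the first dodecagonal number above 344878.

347424

Solve n(5n−4) > 344878 for integer n.
The largest n with value ≤ 344878 is 263 (since 344793 ≤ 344878 < 347424), so the first above is n = 264, value 347424.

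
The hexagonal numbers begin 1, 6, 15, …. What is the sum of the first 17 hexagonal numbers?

3417

Σ i(2i−1) = 2Σi² − Σi over i = 1..17.
Σi = 153 and Σi² = 1785.
2·1785 − 1·153 = 3417.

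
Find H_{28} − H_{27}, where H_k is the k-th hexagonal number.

109

Consecutive hexagonal numbers differ by 4n − 3: here 4·28 − 3 = 109.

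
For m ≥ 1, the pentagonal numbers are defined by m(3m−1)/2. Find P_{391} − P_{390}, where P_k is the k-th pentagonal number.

Consecutive pentagonal numbers differ by 3n − 2: here 3·391 − 2 = 1171.

1171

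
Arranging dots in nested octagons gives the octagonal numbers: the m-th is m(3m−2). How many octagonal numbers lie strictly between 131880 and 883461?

332

The n-th octagonal number is n(3n−2).
Smallest index with value > 131880: n = 211 (giving 133141).
Largest index with value < 883461: n = 542 (giving 880208).
Indices 211 through 542: 332 terms.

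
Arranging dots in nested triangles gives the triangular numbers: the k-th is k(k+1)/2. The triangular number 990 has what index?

44

Set n(n+1)/2 = 990, giving n² + n − 1980 = 0.
So n = (-1 + 89) / 2 = 88/2 = 44.
Check: 44·45/2 = 990. ✓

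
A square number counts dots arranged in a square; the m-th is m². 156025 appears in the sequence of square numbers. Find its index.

We need n² = 156025, so n = √156025 = 395.

395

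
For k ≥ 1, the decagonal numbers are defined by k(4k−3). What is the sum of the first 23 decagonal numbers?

16468

Σ i(4i−3) = 4Σi² − 3Σi over i = 1..23.
Σi = 276 and Σi² = 4324.
4·4324 − 3·276 = 16468.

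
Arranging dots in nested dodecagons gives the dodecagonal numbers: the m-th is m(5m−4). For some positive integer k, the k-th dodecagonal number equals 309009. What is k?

249

Set n(5n−4) = 309009, giving 5n² − 4n − 309009 = 0.
The discriminant is 16 + 20·309009 = 6180196, and √6180196 = 2486.
So n = (4 + 2486) / 10 = 2490/10 = 249.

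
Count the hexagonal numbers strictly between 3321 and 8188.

23

The n-th hexagonal number is n(2n−1).
Smallest index with value > 3321: n = 42 (giving 3486).
Largest index with value < 8188: n = 64 (giving 8128).
Indices 42 through 64: 23 terms.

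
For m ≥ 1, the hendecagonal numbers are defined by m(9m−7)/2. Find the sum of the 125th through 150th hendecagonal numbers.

2206100

Σ i(9i−7)/2 = (9Σi² − 7Σi) / 2 over i = 125..150.
Σi = 11325 − 7750 = 3575 and Σi² = 1136275 − 643250 = 493025.
(9·493025 − 7·3575) / 2 = 4412200/2 = 2206100.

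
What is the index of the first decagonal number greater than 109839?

167

Solve n(4n−3) > 109839 for integer n.
The largest n with value ≤ 109839 is 166 (since 109726 ≤ 109839 < 111055), so the first above is n = 167, value 111055.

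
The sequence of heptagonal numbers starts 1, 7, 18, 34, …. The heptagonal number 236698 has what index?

Set n(5n−3)/2 = 236698, giving 5n² − 3n − 473396 = 0.
The discriminant is 9 + 40·236698 = 9467929, and √9467929 = 3077.
So n = (3 + 3077) / 10 = 3080/10 = 308.
Check: 308·(5·308 − 3)/2 = 236698. ✓

308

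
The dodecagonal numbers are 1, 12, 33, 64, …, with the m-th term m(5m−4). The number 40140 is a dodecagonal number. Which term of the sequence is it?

Set n(5n−4) = 40140, giving 5n² − 4n − 40140 = 0.
The discriminant is 16 + 20·40140 = 802816, and √802816 = 896.
So n = (4 + 896) / 10 = 900/10 = 90.
Check: 90·(5·90 − 4) = 40140. ✓

90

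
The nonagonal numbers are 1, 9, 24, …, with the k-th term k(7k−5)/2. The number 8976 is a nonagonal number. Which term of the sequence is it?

Set n(7n−5)/2 = 8976, giving 7n² − 5n − 17952 = 0.
The discriminant is 25 + 56·8976 = 502681, and √502681 = 709.
So n = (5 + 709) / 14 = 714/14 = 51.

51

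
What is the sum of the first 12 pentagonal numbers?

936

Σ i(3i−1)/2 = (3Σi² − Σi) / 2 over i = 1..12.
Σi = 78 and Σi² = 650.
(3·650 − 1·78) / 2 = 1872/2 = 936.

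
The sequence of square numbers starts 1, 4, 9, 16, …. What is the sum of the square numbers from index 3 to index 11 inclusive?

Σ_{i=3}^{11} i² = 506 − 5 = 501.

501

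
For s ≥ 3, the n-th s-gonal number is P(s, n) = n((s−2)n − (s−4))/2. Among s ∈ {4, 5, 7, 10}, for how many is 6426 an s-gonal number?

1

s = 4: P(4, 80) = 6400 and P(4, 81) = 6561; 6426 is not s-gonal.
s = 5: P(5, 65) = 6305 and P(5, 66) = 6501; 6426 is not s-gonal.
s = 7: P(7, 51) = 6426. ✓
s = 10: P(10, 40) = 6280 and P(10, 41) = 6601; 6426 is not s-gonal.
Hits: s ∈ {7} → 1.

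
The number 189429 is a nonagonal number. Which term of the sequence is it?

Set n(7n−5)/2 = 189429, giving 7n² − 5n − 378858 = 0.
The discriminant is 25 + 56·189429 = 10608049, and √10608049 = 3257.
So n = (5 + 3257) / 14 = 3262/14 = 233.

233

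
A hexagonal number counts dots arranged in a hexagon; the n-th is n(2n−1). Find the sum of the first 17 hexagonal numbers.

Σ i(2i−1) = 2Σi² − Σi over i = 1..17.
Σi = 153 and Σi² = 1785.
2·1785 − 1·153 = 3417.

3417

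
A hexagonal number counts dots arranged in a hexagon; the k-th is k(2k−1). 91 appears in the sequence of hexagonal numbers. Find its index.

Set n(2n−1) = 91, giving 2n² − n − 91 = 0.
The discriminant is 1 + 8·91 = 729, and √729 = 27.
So n = (1 + 27) / 4 = 28/4 = 7.

7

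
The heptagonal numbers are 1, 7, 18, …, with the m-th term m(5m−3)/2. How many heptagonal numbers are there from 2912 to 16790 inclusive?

The n-th heptagonal number is n(5n−3)/2.
Smallest index with value ≥ 2912: n = 35 (giving 3010).
Largest index with value ≤ 16790: n = 82 (giving 16687).
Indices 35 through 82: 48 terms.

48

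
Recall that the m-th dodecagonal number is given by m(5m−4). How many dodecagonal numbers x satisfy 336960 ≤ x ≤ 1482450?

285

The n-th dodecagonal number is n(5n−4).
Smallest index with value ≥ 336960: n = 260 (giving 336960).
Largest index with value ≤ 1482450: n = 544 (giving 1477504).
Indices 260 through 544: 285 terms.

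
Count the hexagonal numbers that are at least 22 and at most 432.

11

The n-th hexagonal number is n(2n−1).
Smallest index with value ≥ 22: n = 4 (giving 28).
Largest index with value ≤ 432: n = 14 (giving 378).
Indices 4 through 14: 11 terms.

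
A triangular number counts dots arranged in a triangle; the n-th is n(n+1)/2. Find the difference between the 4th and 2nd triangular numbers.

7

4·5/2 = 10 and 2·3/2 = 3.
Difference: 10 − 3 = 7.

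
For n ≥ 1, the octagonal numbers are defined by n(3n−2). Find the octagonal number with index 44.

The 44th octagonal number is n(3n−2) with n = 44.
44·(3·44 − 2) = 44·130 = 5720.

5720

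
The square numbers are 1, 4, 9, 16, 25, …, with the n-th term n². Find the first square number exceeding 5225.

5329

Solve n² > 5225 for integer n.
The largest n with value ≤ 5225 is 72 (since 5184 ≤ 5225 < 5329), so the first above is n = 73, value 5329.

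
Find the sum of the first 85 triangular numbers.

105995

Σ i(i+1)/2 = (Σi² + Σi) / 2 over i = 1..85.
Σi = 3655 and Σi² = 208335.
(1·208335 + 1·3655) / 2 = 211990/2 = 105995.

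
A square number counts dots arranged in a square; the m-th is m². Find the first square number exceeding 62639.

63001

Solve n² > 62639 for integer n.
The largest n with value ≤ 62639 is 250 (since 62500 ≤ 62639 < 63001), so the first above is n = 251, value 63001.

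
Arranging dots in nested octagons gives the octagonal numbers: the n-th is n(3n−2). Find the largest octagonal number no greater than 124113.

123221

Solve n(3n−2) ≤ 124113 for integer n.
n = 203 gives 123221 ≤ 124113, while n = 204 gives 124440 > 124113; so the answer is 123221.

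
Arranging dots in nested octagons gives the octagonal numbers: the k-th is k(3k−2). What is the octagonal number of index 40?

The 40th octagonal number is n(3n−2) with n = 40.
40·(3·40 − 2) = 40·118 = 4720.

4720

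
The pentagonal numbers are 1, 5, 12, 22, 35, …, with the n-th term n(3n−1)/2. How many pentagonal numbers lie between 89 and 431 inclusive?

The n-th pentagonal number is n(3n−1)/2.
Smallest index with value ≥ 89: n = 8 (giving 92).
Largest index with value ≤ 431: n = 17 (giving 425).
Indices 8 through 17: 10 terms.

10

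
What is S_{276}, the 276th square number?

76176

The 276th square number is n² with n = 276.
276² = 76176.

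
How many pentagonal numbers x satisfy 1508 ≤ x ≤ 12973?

The n-th pentagonal number is n(3n−1)/2.
Smallest index with value ≥ 1508: n = 32 (giving 1520).
Largest index with value ≤ 12973: n = 93 (giving 12927).
Indices 32 through 93: 62 terms.

62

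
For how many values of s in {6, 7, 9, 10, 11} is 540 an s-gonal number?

2

s = 6: P(6, 16) = 496 and P(6, 17) = 561; 540 is not s-gonal.
s = 7: P(7, 15) = 540. ✓
s = 9: P(9, 12) = 474 and P(9, 13) = 559; 540 is not s-gonal.
s = 10: P(10, 12) = 540. ✓
s = 11: P(11, 11) = 506 and P(11, 12) = 606; 540 is not s-gonal.
Hits: s ∈ {7, 10} → 2.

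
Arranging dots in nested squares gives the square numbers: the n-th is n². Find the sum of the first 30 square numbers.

9455

Σ_{i=1}^{30} i² = 30·31·61/6 = 9455.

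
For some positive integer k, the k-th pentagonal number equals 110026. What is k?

271

Set n(3n−1)/2 = 110026, giving 3n² − n − 220052 = 0.
So n = (1 + 1625) / 6 = 1626/6 = 271.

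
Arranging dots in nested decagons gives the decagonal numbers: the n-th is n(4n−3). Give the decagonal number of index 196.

153076

196·(4·196 − 3) = 196·781 = 153076.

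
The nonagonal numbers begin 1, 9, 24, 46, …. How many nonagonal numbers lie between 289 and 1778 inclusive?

The n-th nonagonal number is n(7n−5)/2.
Smallest index with value ≥ 289: n = 10 (giving 325).
Largest index with value ≤ 1778: n = 22 (giving 1639).
Indices 10 through 22: 13 terms.

13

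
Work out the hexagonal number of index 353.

353·(2·353 − 1) = 353·705 = 248865.

248865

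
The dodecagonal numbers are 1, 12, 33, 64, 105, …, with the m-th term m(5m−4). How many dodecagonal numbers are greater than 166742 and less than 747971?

The n-th dodecagonal number is n(5n−4).
Smallest index with value > 166742: n = 184 (giving 168544).
Largest index with value < 747971: n = 387 (giving 747297).
Indices 184 through 387: 204 terms.

204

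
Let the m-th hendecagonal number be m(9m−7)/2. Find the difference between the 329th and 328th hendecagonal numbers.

Consecutive hendecagonal numbers differ by 9n − 8: here 9·329 − 8 = 2953.

2953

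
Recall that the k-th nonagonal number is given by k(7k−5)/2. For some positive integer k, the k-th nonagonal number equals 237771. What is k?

261

Set n(7n−5)/2 = 237771, giving 7n² − 5n − 475542 = 0.
The discriminant is 25 + 56·237771 = 13315201, and √13315201 = 3649.
So n = (5 + 3649) / 14 = 3654/14 = 261.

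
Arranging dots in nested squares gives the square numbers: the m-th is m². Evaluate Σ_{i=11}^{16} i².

1111

Σ_{i=11}^{16} i² = 1496 − 385 = 1111.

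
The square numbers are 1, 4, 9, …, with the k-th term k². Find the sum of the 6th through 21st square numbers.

3256

Σ_{i=6}^{21} i² = 3311 − 55 = 3256.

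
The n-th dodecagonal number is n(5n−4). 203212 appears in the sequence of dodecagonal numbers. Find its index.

202

Set n(5n−4) = 203212, giving 5n² − 4n − 203212 = 0.
The discriminant is 16 + 20·203212 = 4064256, and √4064256 = 2016.
So n = (4 + 2016) / 10 = 2020/10 = 202.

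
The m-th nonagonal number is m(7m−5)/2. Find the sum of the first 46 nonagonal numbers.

114586

Σ i(7i−5)/2 = (7Σi² − 5Σi) / 2 over i = 1..46.
Σi = 1081 and Σi² = 33511.
(7·33511 − 5·1081) / 2 = 229172/2 = 114586.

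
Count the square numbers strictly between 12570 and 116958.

The n-th square number is n².
Smallest index with value > 12570: n = 113 (giving 12769).
Largest index with value < 116958: n = 341 (giving 116281).
Indices 113 through 341: 229 terms.

229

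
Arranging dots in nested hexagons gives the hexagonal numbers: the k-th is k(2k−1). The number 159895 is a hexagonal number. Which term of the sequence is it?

Set n(2n−1) = 159895, giving 2n² − n − 159895 = 0.
The discriminant is 1 + 8·159895 = 1279161, and √1279161 = 1131.
So n = (1 + 1131) / 4 = 1132/4 = 283.

283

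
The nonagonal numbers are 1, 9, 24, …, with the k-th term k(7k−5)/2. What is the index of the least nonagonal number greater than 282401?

Solve n(7n−5)/2 > 282401 for integer n.
The largest n with value ≤ 282401 is 284 (since 281586 ≤ 282401 < 283575), so the first above is n = 285, value 283575.

285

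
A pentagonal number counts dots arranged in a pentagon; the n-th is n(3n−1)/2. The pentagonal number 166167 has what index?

Set n(3n−1)/2 = 166167, giving 3n² − n − 332334 = 0.
The discriminant is 1 + 24·166167 = 3988009, and √3988009 = 1997.
So n = (1 + 1997) / 6 = 1998/6 = 333.
Check: 333·(3·333 − 1)/2 = 166167. ✓

333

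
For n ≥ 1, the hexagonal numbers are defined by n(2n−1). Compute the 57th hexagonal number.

The 57th hexagonal number is n(2n−1) with n = 57.
57·(2·57 − 1) = 57·113 = 6441.

6441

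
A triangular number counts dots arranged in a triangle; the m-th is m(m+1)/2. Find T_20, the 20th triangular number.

210

The 20th triangular number is n(n+1)/2 with n = 20.
20·21/2 = 420/2 = 210.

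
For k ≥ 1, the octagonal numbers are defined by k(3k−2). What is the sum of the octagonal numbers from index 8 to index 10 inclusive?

681

Σ i(3i−2) = 3Σi² − 2Σi over i = 8..10.
Σi = 55 − 28 = 27 and Σi² = 385 − 140 = 245.
3·245 − 2·27 = 681.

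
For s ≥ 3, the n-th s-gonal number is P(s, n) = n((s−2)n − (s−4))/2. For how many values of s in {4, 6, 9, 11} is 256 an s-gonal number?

1

s = 4: P(4, 16) = 256. ✓
s = 6: P(6, 11) = 231 and P(6, 12) = 276; 256 is not s-gonal.
s = 9: P(9, 8) = 204 and P(9, 9) = 261; 256 is not s-gonal.
s = 11: P(11, 7) = 196 and P(11, 8) = 260; 256 is not s-gonal.
Hits: s ∈ {4} → 1.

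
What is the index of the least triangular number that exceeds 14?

5

Solve n(n+1)/2 > 14 for integer n.
The largest n with value ≤ 14 is 4 (since 10 ≤ 14 < 15), so the first above is n = 5, value 15.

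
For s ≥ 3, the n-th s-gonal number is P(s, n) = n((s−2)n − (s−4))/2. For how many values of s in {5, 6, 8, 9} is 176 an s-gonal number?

s = 5: P(5, 11) = 176. ✓
s = 6: P(6, 9) = 153 and P(6, 10) = 190; 176 is not s-gonal.
s = 8: P(8, 8) = 176. ✓
s = 9: P(9, 7) = 154 and P(9, 8) = 204; 176 is not s-gonal.
Hits: s ∈ {5, 8} → 2.

2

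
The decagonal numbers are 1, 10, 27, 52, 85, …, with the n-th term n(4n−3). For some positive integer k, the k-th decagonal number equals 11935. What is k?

55

Set n(4n−3) = 11935, giving 4n² − 3n − 11935 = 0.
So n = (3 + 437) / 8 = 440/8 = 55.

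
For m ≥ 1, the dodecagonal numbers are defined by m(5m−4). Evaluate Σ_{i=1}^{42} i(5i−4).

Σ i(5i−4) = 5Σi² − 4Σi over i = 1..42.
Σi = 903 and Σi² = 25585.
5·25585 − 4·903 = 124313.

124313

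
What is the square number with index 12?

144

The 12th square number is n² with n = 12.
12² = 144.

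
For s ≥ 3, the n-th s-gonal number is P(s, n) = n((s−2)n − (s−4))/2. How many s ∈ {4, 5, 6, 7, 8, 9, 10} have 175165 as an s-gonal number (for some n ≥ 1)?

s = 4: P(4, 418) = 174724 and P(4, 419) = 175561; 175165 is not s-gonal.
s = 5: P(5, 341) = 174251 and P(5, 342) = 175275; 175165 is not s-gonal.
s = 6: P(6, 296) = 174936 and P(6, 297) = 176121; 175165 is not s-gonal.
s = 7: P(7, 265) = 175165. ✓
s = 8: P(8, 241) = 173761 and P(8, 242) = 175208; 175165 is not s-gonal.
s = 9: P(9, 224) = 175056 and P(9, 225) = 176625; 175165 is not s-gonal.
s = 10: P(10, 209) = 174097 and P(10, 210) = 175770; 175165 is not s-gonal.
Hits: s ∈ {7} → 1.

1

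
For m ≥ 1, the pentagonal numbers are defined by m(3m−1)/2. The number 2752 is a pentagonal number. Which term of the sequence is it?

Set n(3n−1)/2 = 2752, giving 3n² − n − 5504 = 0.
The discriminant is 1 + 24·2752 = 66049, and √66049 = 257.
So n = (1 + 257) / 6 = 258/6 = 43.

43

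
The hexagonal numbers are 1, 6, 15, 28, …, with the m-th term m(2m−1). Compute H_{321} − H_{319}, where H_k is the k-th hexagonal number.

2558

321·(2·321 − 1) = 205761 and 319·(2·319 − 1) = 203203.
Difference: 205761 − 203203 = 2558.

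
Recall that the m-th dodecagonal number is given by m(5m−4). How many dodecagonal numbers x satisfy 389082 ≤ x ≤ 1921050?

The n-th dodecagonal number is n(5n−4).
Smallest index with value ≥ 389082: n = 280 (giving 390880).
Largest index with value ≤ 1921050: n = 620 (giving 1919520).
Indices 280 through 620: 341 terms.

341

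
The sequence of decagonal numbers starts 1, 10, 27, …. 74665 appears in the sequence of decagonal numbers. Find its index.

137

Set n(4n−3) = 74665, giving 4n² − 3n − 74665 = 0.
So n = (3 + 1093) / 8 = 1096/8 = 137.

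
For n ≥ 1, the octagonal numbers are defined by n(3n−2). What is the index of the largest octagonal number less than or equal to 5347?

42

Solve n(3n−2) ≤ 5347 for integer n.
n = 42 gives 5208 ≤ 5347, while n = 43 gives 5461 > 5347; so the answer is index 42.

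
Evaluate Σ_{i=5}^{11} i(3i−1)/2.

686

Σ i(3i−1)/2 = (3Σi² − Σi) / 2 over i = 5..11.
Σi = 66 − 10 = 56 and Σi² = 506 − 30 = 476.
(3·476 − 1·56) / 2 = 1372/2 = 686.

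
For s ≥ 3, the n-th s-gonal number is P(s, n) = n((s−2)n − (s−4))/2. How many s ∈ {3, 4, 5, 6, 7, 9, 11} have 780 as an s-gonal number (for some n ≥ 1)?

s = 3: P(3, 39) = 780. ✓
s = 4: P(4, 27) = 729 and P(4, 28) = 784; 780 is not s-gonal.
s = 5: P(5, 22) = 715 and P(5, 23) = 782; 780 is not s-gonal.
s = 6: P(6, 20) = 780. ✓
s = 7: P(7, 17) = 697 and P(7, 18) = 783; 780 is not s-gonal.
s = 9: P(9, 15) = 750 and P(9, 16) = 856; 780 is not s-gonal.
s = 11: P(11, 13) = 715 and P(11, 14) = 833; 780 is not s-gonal.
Hits: s ∈ {3, 6} → 2.

2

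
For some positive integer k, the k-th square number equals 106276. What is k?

We need n² = 106276, so n = √106276 = 326.

326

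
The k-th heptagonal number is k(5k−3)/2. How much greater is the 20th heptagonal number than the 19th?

Consecutive heptagonal numbers differ by 5n − 4: here 5·20 − 4 = 96.

96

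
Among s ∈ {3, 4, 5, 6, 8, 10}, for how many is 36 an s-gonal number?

2

s = 3: P(3, 8) = 36. ✓
s = 4: P(4, 6) = 36. ✓
s = 5: P(5, 5) = 35 and P(5, 6) = 51; 36 is not s-gonal.
s = 6: P(6, 4) = 28 and P(6, 5) = 45; 36 is not s-gonal.
s = 8: P(8, 3) = 21 and P(8, 4) = 40; 36 is not s-gonal.
s = 10: P(10, 3) = 27 and P(10, 4) = 52; 36 is not s-gonal.
Hits: s ∈ {3, 4} → 2.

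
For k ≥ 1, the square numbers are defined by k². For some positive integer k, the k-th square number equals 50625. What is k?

225

We need n² = 50625, so n = √50625 = 225.
Check: 225² = 50625. ✓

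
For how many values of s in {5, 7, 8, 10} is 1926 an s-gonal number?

1

s = 5: P(5, 36) = 1926. ✓
s = 7: P(7, 28) = 1918 and P(7, 29) = 2059; 1926 is not s-gonal.
s = 8: P(8, 25) = 1825 and P(8, 26) = 1976; 1926 is not s-gonal.
s = 10: P(10, 22) = 1870 and P(10, 23) = 2047; 1926 is not s-gonal.
Hits: s ∈ {5} → 1.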